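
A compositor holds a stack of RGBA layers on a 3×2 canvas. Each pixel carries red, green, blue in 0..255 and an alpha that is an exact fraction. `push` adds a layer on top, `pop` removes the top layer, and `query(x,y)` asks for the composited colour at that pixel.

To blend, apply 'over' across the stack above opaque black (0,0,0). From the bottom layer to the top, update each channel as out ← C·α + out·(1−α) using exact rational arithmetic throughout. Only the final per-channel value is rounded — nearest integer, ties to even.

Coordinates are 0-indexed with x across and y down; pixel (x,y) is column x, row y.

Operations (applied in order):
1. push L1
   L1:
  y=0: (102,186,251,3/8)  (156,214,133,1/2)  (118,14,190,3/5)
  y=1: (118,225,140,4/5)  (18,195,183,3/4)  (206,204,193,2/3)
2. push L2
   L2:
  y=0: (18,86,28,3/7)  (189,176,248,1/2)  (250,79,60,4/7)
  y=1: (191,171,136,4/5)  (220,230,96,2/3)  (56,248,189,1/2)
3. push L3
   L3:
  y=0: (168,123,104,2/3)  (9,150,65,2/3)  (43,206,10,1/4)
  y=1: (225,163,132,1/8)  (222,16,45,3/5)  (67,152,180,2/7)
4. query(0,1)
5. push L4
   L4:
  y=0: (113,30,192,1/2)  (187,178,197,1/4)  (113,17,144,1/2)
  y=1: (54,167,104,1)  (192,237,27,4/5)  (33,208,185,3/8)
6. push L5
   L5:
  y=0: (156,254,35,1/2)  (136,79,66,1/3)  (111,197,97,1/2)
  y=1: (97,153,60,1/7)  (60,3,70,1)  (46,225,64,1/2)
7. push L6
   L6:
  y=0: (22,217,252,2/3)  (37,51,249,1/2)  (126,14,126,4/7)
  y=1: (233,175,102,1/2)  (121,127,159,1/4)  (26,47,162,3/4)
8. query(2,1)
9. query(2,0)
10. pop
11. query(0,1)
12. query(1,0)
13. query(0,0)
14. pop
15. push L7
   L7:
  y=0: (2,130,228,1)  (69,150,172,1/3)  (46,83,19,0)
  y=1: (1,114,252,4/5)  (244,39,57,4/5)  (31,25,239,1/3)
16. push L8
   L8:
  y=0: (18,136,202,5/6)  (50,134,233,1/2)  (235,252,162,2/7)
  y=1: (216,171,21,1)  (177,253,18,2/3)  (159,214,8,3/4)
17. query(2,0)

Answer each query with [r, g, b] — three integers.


query (0,1) [L1,L2,L3] — begin 0,0,0
L1 α=4/5: [472/5, 180, 112]
L2 α=4/5: [4292/25, 864/5, 656/5]
L3 α=1/8: [35669/200, 6863/40, 1313/10]
= [178, 172, 131]

query (2,1) [L1,L2,L3,L4,L5,L6] — begin 0,0,0
L1 α=2/3: [412/3, 136, 386/3]
L2 α=1/2: [290/3, 192, 953/6]
L3 α=2/7: [1852/21, 1264/7, 6925/42]
L4 α=3/8: [11339/168, 1336/7, 57935/336]
L5 α=1/2: [19067/336, 2911/14, 79439/672]
L6 α=3/4: [45275/1344, 4885/56, 406031/2688]
→ [34, 87, 151]

(2,0) stack=L1,L2,L3,L4,L5,L6; from [0,0,0]:
+L1 (α=3/5) → [354/5, 42/5, 114]
+L2 (α=4/7) → [866/5, 1706/35, 582/7]
+L3 (α=1/4) → [2813/20, 3082/35, 454/7]
+L4 (α=1/2) → [5073/40, 3677/70, 731/7]
+L5 (α=1/2) → [9513/80, 17467/140, 705/7]
+L6 (α=4/7) → [9837/80, 60241/980, 5643/49]
→ [123, 61, 115]

query (0,1) [L1,L2,L3,L4,L5] — begin 0,0,0
after L1 α=4/5: [472/5, 180, 112]
after L2 α=4/5: [4292/25, 864/5, 656/5]
after L3 α=1/8: [35669/200, 6863/40, 1313/10]
after L4 α=1: [54, 167, 104]
after L5 α=1/7: [421/7, 165, 684/7]
rounded: [60, 165, 98]

(1,0) stack=L1,L2,L3,L4,L5; from [0,0,0]:
+L1 (α=1/2) → [78, 107, 133/2]
+L2 (α=1/2) → [267/2, 283/2, 629/4]
+L3 (α=2/3) → [101/2, 883/6, 383/4]
+L4 (α=1/4) → [677/8, 1239/8, 1937/16]
+L5 (α=1/3) → [407/4, 1555/12, 2465/24]
→ [102, 130, 103]

at x=0,y=0 over L1,L2,L3,L4,L5:
+L1 (α=3/8) → [153/4, 279/4, 753/8]
+L2 (α=3/7) → [207/7, 537/7, 921/14]
+L3 (α=2/3) → [853/7, 753/7, 3833/42]
+L4 (α=1/2) → [822/7, 963/14, 11897/84]
+L5 (α=1/2) → [957/7, 4519/28, 14837/168]
= [137, 161, 88]

(2,0) stack=L1,L2,L3,L4,L7,L8; from [0,0,0]:
+L1 (α=3/5) → [354/5, 42/5, 114]
+L2 (α=4/7) → [866/5, 1706/35, 582/7]
+L3 (α=1/4) → [2813/20, 3082/35, 454/7]
+L4 (α=1/2) → [5073/40, 3677/70, 731/7]
+L7 (α=0) → [5073/40, 3677/70, 731/7]
+L8 (α=2/7) → [8833/56, 10733/98, 5923/49]
rounded: [158, 110, 121]


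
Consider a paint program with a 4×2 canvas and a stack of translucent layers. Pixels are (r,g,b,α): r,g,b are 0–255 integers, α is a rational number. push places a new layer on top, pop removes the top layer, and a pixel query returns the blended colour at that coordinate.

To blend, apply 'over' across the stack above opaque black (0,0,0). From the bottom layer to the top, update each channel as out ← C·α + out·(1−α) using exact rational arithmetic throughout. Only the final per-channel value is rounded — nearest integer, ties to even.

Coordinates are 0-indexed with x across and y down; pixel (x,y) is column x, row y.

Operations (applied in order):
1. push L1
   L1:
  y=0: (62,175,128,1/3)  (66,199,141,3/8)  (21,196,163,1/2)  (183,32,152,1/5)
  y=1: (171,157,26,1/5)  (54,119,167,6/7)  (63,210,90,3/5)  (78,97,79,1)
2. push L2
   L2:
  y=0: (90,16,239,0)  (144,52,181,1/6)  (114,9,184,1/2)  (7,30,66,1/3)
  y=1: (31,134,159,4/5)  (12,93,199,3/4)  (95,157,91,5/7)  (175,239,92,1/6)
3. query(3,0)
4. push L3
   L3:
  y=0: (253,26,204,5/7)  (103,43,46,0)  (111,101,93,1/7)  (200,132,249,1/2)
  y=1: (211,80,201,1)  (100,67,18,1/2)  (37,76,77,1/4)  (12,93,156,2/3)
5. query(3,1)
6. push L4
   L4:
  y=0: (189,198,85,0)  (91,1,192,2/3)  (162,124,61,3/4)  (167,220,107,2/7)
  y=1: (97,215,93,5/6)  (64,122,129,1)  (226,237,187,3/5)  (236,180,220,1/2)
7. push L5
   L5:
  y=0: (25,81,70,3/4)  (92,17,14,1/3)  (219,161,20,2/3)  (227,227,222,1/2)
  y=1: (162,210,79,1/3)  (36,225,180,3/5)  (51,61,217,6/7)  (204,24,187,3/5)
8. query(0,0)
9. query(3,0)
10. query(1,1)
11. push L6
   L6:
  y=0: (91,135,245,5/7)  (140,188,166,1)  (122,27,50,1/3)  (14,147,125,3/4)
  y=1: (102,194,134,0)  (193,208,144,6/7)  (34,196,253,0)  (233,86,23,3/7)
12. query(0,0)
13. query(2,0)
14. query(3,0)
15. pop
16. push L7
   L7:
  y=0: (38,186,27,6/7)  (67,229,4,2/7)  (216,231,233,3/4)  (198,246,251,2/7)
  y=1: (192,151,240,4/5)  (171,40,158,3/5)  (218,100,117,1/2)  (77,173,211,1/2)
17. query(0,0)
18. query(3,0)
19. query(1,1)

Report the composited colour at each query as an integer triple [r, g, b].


query (3,0) [L1,L2] — begin 0,0,0
L1 α=1/5: [183/5, 32/5, 152/5]
L2 α=1/3: [401/15, 214/15, 634/15]
rounded: [27, 14, 42]

query (3,1) [L1,L2,L3] — begin 0,0,0
+L1 (α=1) → [78, 97, 79]
+L2 (α=1/6) → [565/6, 362/3, 487/6]
+L3 (α=2/3) → [709/18, 920/9, 2359/18]
→ [39, 102, 131]

at x=0,y=0 over L1,L2,L3,L4,L5:
L1 α=1/3: [62/3, 175/3, 128/3]
L2 α=0: [62/3, 175/3, 128/3]
L3 α=5/7: [3919/21, 740/21, 3316/21]
L4 α=0: [3919/21, 740/21, 3316/21]
L5 α=3/4: [2747/42, 5843/84, 3863/42]
→ [65, 70, 92]

(3,0) stack=L1,L2,L3,L4,L5; from [0,0,0]:
after L1 α=1/5: [183/5, 32/5, 152/5]
after L2 α=1/3: [401/15, 214/15, 634/15]
after L3 α=1/2: [3401/30, 1097/15, 4369/30]
after L4 α=2/7: [5405/42, 2417/21, 5653/42]
after L5 α=1/2: [14939/84, 3592/21, 14977/84]
→ [178, 171, 178]

(1,1) stack=L1,L2,L3,L4,L5; from [0,0,0]:
L1 α=6/7: [324/7, 102, 1002/7]
L2 α=3/4: [144/7, 381/4, 5181/28]
L3 α=1/2: [422/7, 649/8, 5685/56]
L4 α=1: [64, 122, 129]
L5 α=3/5: [236/5, 919/5, 798/5]
rounded: [47, 184, 160]

at x=0,y=0 over L1,L2,L3,L4,L5,L6:
+L1 (α=1/3) → [62/3, 175/3, 128/3]
+L2 (α=0) → [62/3, 175/3, 128/3]
+L3 (α=5/7) → [3919/21, 740/21, 3316/21]
+L4 (α=0) → [3919/21, 740/21, 3316/21]
+L5 (α=3/4) → [2747/42, 5843/84, 3863/42]
+L6 (α=5/7) → [12302/147, 34193/294, 29588/147]
→ [84, 116, 201]

(2,0) stack=L1,L2,L3,L4,L5,L6; from [0,0,0]:
after L1 α=1/2: [21/2, 98, 163/2]
after L2 α=1/2: [249/4, 107/2, 531/4]
after L3 α=1/7: [969/14, 422/7, 1779/14]
after L4 α=3/4: [7773/56, 1513/14, 4341/56]
after L5 α=2/3: [10767/56, 2007/14, 6581/168]
after L6 α=1/3: [14183/84, 732/7, 10781/252]
= [169, 105, 43]

(3,0) stack=L1,L2,L3,L4,L5,L6; from [0,0,0]:
after L1 α=1/5: [183/5, 32/5, 152/5]
after L2 α=1/3: [401/15, 214/15, 634/15]
after L3 α=1/2: [3401/30, 1097/15, 4369/30]
after L4 α=2/7: [5405/42, 2417/21, 5653/42]
after L5 α=1/2: [14939/84, 3592/21, 14977/84]
after L6 α=3/4: [18467/336, 12853/84, 46477/336]
= [55, 153, 138]

(0,0) stack=L1,L2,L3,L4,L5,L7; from [0,0,0]:
+L1 (α=1/3) → [62/3, 175/3, 128/3]
+L2 (α=0) → [62/3, 175/3, 128/3]
+L3 (α=5/7) → [3919/21, 740/21, 3316/21]
+L4 (α=0) → [3919/21, 740/21, 3316/21]
+L5 (α=3/4) → [2747/42, 5843/84, 3863/42]
+L7 (α=6/7) → [12323/294, 99587/588, 10667/294]
rounded: [42, 169, 36]

at x=3,y=0 over L1,L2,L3,L4,L5,L7:
L1 α=1/5: [183/5, 32/5, 152/5]
L2 α=1/3: [401/15, 214/15, 634/15]
L3 α=1/2: [3401/30, 1097/15, 4369/30]
L4 α=2/7: [5405/42, 2417/21, 5653/42]
L5 α=1/2: [14939/84, 3592/21, 14977/84]
L7 α=2/7: [107959/588, 28292/147, 117053/588]
= [184, 192, 199]

(1,1) stack=L1,L2,L3,L4,L5,L7; from [0,0,0]:
L1 α=6/7: [324/7, 102, 1002/7]
L2 α=3/4: [144/7, 381/4, 5181/28]
L3 α=1/2: [422/7, 649/8, 5685/56]
L4 α=1: [64, 122, 129]
L5 α=3/5: [236/5, 919/5, 798/5]
L7 α=3/5: [3037/25, 2438/25, 3966/25]
rounded: [121, 98, 159]


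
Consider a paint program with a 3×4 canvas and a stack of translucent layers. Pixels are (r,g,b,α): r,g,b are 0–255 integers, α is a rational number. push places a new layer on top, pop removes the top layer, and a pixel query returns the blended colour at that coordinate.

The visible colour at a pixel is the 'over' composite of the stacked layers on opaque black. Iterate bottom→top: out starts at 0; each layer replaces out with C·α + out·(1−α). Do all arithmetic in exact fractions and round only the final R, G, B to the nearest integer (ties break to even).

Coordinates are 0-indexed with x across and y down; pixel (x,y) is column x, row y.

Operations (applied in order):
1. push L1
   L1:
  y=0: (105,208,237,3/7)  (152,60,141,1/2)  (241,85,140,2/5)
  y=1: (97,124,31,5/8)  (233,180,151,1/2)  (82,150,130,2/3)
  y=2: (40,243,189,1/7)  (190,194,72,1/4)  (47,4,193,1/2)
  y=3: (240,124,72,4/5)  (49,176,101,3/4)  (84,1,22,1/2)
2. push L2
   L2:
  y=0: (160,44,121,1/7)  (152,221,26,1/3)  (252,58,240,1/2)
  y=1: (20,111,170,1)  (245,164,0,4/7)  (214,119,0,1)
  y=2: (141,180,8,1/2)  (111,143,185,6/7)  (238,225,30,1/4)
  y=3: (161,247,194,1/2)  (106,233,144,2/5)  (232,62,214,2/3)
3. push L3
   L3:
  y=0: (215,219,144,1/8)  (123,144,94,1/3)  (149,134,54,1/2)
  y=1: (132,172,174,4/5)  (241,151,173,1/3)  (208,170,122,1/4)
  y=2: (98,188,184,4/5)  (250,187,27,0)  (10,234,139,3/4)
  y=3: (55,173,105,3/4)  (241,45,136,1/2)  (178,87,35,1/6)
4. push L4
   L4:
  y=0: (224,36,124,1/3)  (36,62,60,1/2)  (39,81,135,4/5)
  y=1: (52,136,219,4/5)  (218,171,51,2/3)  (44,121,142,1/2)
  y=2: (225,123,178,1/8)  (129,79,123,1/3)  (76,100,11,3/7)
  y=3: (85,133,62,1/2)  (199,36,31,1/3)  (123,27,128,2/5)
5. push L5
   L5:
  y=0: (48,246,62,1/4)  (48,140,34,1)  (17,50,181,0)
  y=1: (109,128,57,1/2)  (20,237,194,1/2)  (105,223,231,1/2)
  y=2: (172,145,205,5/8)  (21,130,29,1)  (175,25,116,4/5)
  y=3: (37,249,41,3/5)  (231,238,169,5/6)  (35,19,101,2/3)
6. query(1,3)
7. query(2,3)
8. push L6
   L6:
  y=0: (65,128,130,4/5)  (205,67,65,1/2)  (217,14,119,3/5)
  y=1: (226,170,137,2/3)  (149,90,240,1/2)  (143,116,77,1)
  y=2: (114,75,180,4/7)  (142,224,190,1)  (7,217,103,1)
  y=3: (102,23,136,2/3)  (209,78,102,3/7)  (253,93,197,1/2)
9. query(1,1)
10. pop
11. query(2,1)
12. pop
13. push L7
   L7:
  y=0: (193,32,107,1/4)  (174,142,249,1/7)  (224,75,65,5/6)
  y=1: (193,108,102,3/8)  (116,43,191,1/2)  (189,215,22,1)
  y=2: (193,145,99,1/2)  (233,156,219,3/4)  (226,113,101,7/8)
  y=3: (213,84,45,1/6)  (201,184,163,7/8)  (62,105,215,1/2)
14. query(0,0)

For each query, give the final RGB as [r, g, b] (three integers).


query (1,3) [L1,L2,L3,L4,L5] — begin 0,0,0
L1 α=3/4: [147/4, 132, 303/4]
L2 α=2/5: [1289/20, 862/5, 2061/20]
L3 α=1/2: [6109/40, 1087/10, 4781/40]
L4 α=1/3: [3363/20, 1267/15, 5401/60]
L5 α=5/6: [8821/40, 19117/90, 56101/360]
= [221, 212, 156]

(2,3) stack=L1,L2,L3,L4,L5; from [0,0,0]:
after L1 α=1/2: [42, 1/2, 11]
after L2 α=2/3: [506/3, 83/2, 439/3]
after L3 α=1/6: [1532/9, 589/12, 1150/9]
after L4 α=2/5: [454/3, 161/4, 1918/15]
after L5 α=2/3: [664/9, 313/12, 4948/45]
→ [74, 26, 110]

(1,1) stack=L1,L2,L3,L4,L5,L6; from [0,0,0]:
L1 α=1/2: [233/2, 90, 151/2]
L2 α=4/7: [2659/14, 926/7, 453/14]
L3 α=1/3: [4346/21, 2909/21, 1664/21]
L4 α=2/3: [13502/63, 10091/63, 3806/63]
L5 α=1/2: [7381/63, 12511/63, 8014/63]
L6 α=1/2: [8384/63, 18181/126, 11567/63]
→ [133, 144, 184]

(2,1) stack=L1,L2,L3,L4,L5; from [0,0,0]:
L1 α=2/3: [164/3, 100, 260/3]
L2 α=1: [214, 119, 0]
L3 α=1/4: [425/2, 527/4, 61/2]
L4 α=1/2: [513/4, 1011/8, 345/4]
L5 α=1/2: [933/8, 2795/16, 1269/8]
→ [117, 175, 159]

(0,0) stack=L1,L2,L3,L4,L7; from [0,0,0]:
+L1 (α=3/7) → [45, 624/7, 711/7]
+L2 (α=1/7) → [430/7, 4052/49, 5113/49]
+L3 (α=1/8) → [645/8, 5585/56, 6121/56]
+L4 (α=1/3) → [1541/12, 6593/84, 9593/84]
+L7 (α=1/4) → [2313/16, 7489/112, 12589/112]
→ [145, 67, 112]


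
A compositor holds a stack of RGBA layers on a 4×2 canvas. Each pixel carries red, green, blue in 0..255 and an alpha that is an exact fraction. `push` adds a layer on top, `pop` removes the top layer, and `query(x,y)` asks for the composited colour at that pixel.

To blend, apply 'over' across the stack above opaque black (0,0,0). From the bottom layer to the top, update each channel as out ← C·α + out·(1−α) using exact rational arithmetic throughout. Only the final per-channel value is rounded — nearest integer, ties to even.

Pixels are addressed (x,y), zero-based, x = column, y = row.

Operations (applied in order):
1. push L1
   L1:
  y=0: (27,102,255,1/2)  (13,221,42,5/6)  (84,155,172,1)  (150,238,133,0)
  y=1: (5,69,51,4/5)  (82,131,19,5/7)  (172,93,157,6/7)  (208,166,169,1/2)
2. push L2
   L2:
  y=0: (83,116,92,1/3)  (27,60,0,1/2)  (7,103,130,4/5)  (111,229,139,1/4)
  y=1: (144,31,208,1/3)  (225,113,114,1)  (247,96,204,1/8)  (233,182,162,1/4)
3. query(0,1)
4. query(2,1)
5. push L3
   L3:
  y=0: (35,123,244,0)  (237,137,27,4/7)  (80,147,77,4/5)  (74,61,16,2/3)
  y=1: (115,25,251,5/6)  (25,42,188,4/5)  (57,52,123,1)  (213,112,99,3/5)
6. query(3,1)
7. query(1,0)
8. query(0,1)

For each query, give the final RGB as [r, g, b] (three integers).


query (0,1) [L1,L2] — begin 0,0,0
L1 α=4/5: [4, 276/5, 204/5]
L2 α=1/3: [152/3, 707/15, 1448/15]
rounded: [51, 47, 97]

query (2,1) [L1,L2] — begin 0,0,0
L1 α=6/7: [1032/7, 558/7, 942/7]
L2 α=1/8: [1279/8, 327/4, 573/4]
= [160, 82, 143]

query (3,1) [L1,L2,L3] — begin 0,0,0
L1 α=1/2: [104, 83, 169/2]
L2 α=1/4: [545/4, 431/4, 831/8]
L3 α=3/5: [1823/10, 1103/10, 2019/20]
= [182, 110, 101]

(1,0) stack=L1,L2,L3; from [0,0,0]:
+L1 (α=5/6) → [65/6, 1105/6, 35]
+L2 (α=1/2) → [227/12, 1465/12, 35/2]
+L3 (α=4/7) → [4019/28, 3657/28, 321/14]
→ [144, 131, 23]

query (0,1) [L1,L2,L3] — begin 0,0,0
after L1 α=4/5: [4, 276/5, 204/5]
after L2 α=1/3: [152/3, 707/15, 1448/15]
after L3 α=5/6: [1877/18, 1291/45, 20273/90]
rounded: [104, 29, 225]


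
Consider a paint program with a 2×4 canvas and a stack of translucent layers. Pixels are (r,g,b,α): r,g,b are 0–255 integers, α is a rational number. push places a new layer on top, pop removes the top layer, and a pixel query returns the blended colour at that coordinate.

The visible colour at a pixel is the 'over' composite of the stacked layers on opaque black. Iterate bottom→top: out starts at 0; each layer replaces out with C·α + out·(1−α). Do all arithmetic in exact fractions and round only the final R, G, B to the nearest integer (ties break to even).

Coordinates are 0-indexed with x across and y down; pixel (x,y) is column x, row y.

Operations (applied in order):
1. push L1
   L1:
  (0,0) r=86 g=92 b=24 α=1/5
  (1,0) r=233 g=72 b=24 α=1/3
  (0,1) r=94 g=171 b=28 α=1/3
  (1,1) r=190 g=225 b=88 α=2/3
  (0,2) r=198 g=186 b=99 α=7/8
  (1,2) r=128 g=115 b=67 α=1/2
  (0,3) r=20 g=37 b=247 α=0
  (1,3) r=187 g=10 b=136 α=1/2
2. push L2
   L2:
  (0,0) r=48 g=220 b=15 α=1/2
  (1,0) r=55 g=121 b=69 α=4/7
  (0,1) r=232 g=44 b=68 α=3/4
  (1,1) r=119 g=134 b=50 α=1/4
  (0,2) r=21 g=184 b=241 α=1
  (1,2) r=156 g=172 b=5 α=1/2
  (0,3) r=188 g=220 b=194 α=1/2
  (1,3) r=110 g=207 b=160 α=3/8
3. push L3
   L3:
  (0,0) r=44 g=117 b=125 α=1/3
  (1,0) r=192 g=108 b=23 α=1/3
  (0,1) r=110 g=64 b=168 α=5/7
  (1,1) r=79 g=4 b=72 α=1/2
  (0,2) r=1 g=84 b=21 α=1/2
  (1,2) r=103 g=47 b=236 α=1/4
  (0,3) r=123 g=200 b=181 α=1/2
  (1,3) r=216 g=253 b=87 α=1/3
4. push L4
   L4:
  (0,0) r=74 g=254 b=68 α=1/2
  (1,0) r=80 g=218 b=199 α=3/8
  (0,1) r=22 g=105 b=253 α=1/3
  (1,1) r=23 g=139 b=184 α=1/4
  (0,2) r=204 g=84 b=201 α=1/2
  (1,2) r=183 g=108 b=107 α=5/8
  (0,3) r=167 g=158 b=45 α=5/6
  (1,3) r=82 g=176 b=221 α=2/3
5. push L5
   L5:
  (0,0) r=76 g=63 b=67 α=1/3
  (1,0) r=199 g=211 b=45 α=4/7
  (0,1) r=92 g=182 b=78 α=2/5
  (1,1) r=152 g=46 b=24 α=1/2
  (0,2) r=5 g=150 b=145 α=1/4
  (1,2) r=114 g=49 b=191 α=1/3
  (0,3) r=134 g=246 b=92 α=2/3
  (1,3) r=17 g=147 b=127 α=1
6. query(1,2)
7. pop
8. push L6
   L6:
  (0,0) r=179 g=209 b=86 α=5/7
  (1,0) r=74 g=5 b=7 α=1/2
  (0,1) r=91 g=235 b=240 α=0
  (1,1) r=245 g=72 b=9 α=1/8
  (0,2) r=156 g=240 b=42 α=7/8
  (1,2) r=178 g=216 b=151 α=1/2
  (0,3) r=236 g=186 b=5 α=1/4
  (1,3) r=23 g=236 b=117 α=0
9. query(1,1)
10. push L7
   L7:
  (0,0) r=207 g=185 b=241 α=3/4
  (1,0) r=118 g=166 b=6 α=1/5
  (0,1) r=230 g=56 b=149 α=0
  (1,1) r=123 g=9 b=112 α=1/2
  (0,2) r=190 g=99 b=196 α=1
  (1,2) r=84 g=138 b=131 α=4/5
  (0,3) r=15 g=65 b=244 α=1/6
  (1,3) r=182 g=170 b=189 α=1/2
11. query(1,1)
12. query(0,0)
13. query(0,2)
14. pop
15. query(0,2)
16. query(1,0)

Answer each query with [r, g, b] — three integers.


query (1,2) [L1,L2,L3,L4,L5] — begin 0,0,0
after L1 α=1/2: [64, 115/2, 67/2]
after L2 α=1/2: [110, 459/4, 77/4]
after L3 α=1/4: [433/4, 1565/16, 1175/16]
after L4 α=5/8: [4959/32, 13335/128, 12085/128]
after L5 α=1/3: [2261/16, 16471/192, 8103/64]
→ [141, 86, 127]

at x=1,y=1 over L1,L2,L3,L4,L6:
L1 α=2/3: [380/3, 150, 176/3]
L2 α=1/4: [499/4, 146, 113/2]
L3 α=1/2: [815/8, 75, 257/4]
L4 α=1/4: [2629/32, 91, 1507/16]
L6 α=1/8: [26243/256, 709/8, 10693/128]
→ [103, 89, 84]

query (1,1) [L1,L2,L3,L4,L6,L7] — begin 0,0,0
+L1 (α=2/3) → [380/3, 150, 176/3]
+L2 (α=1/4) → [499/4, 146, 113/2]
+L3 (α=1/2) → [815/8, 75, 257/4]
+L4 (α=1/4) → [2629/32, 91, 1507/16]
+L6 (α=1/8) → [26243/256, 709/8, 10693/128]
+L7 (α=1/2) → [57731/512, 781/16, 25029/256]
rounded: [113, 49, 98]

(0,0) stack=L1,L2,L3,L4,L6,L7; from [0,0,0]:
after L1 α=1/5: [86/5, 92/5, 24/5]
after L2 α=1/2: [163/5, 596/5, 99/10]
after L3 α=1/3: [182/5, 1777/15, 724/15]
after L4 α=1/2: [276/5, 5587/30, 872/15]
after L6 α=5/7: [5027/35, 21262/105, 8194/105]
after L7 α=3/4: [13381/70, 79537/420, 84109/420]
→ [191, 189, 200]

(0,2) stack=L1,L2,L3,L4,L6,L7; from [0,0,0]:
+L1 (α=7/8) → [693/4, 651/4, 693/8]
+L2 (α=1) → [21, 184, 241]
+L3 (α=1/2) → [11, 134, 131]
+L4 (α=1/2) → [215/2, 109, 166]
+L6 (α=7/8) → [2399/16, 1789/8, 115/2]
+L7 (α=1) → [190, 99, 196]
rounded: [190, 99, 196]

query (0,2) [L1,L2,L3,L4,L6] — begin 0,0,0
after L1 α=7/8: [693/4, 651/4, 693/8]
after L2 α=1: [21, 184, 241]
after L3 α=1/2: [11, 134, 131]
after L4 α=1/2: [215/2, 109, 166]
after L6 α=7/8: [2399/16, 1789/8, 115/2]
→ [150, 224, 58]

at x=1,y=0 over L1,L2,L3,L4,L6:
after L1 α=1/3: [233/3, 24, 8]
after L2 α=4/7: [453/7, 556/7, 300/7]
after L3 α=1/3: [750/7, 1868/21, 761/21]
after L4 α=3/8: [2715/28, 11537/84, 8171/84]
after L6 α=1/2: [4787/56, 11957/168, 8759/168]
rounded: [85, 71, 52]


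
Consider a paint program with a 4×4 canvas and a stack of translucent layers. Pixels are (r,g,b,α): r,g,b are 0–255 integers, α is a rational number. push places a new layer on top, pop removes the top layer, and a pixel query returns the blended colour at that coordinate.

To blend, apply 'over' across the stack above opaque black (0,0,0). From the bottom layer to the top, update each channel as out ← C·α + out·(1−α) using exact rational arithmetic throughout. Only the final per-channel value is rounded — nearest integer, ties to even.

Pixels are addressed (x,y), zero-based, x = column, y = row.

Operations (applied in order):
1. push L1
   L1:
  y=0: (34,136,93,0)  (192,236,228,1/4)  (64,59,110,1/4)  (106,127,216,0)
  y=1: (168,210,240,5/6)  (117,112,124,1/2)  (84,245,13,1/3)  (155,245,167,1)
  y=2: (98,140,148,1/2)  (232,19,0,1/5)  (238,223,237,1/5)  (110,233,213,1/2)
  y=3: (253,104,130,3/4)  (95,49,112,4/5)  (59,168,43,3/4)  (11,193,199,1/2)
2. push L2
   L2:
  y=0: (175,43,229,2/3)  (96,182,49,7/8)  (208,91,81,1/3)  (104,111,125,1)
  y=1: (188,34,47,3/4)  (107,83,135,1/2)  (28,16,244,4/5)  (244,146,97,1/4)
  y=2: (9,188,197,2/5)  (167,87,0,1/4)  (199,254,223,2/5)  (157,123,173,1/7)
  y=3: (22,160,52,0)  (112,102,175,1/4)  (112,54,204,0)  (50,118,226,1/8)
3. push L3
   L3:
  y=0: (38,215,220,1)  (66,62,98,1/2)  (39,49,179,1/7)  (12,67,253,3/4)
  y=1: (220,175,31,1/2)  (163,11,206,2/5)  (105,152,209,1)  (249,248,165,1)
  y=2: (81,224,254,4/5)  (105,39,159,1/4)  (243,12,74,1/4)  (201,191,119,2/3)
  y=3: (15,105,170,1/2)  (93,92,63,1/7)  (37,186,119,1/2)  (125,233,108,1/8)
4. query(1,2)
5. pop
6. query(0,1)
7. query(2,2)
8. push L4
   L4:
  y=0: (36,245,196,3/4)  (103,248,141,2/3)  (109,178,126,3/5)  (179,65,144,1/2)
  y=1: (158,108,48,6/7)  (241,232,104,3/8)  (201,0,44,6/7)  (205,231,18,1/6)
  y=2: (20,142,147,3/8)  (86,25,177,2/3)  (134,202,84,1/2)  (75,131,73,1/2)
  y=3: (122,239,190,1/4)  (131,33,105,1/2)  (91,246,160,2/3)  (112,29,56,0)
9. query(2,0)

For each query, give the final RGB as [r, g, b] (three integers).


query (1,2) [L1,L2,L3] — begin 0,0,0
+L1 (α=1/5) → [232/5, 19/5, 0]
+L2 (α=1/4) → [1531/20, 123/5, 0]
+L3 (α=1/4) → [6693/80, 141/5, 159/4]
→ [84, 28, 40]

query (0,1) [L1,L2] — begin 0,0,0
after L1 α=5/6: [140, 175, 200]
after L2 α=3/4: [176, 277/4, 341/4]
→ [176, 69, 85]

at x=2,y=2 over L1,L2:
after L1 α=1/5: [238/5, 223/5, 237/5]
after L2 α=2/5: [2704/25, 3209/25, 2941/25]
= [108, 128, 118]

at x=2,y=0 over L1,L2,L4:
after L1 α=1/4: [16, 59/4, 55/2]
after L2 α=1/3: [80, 241/6, 136/3]
after L4 α=3/5: [487/5, 1843/15, 1406/15]
rounded: [97, 123, 94]


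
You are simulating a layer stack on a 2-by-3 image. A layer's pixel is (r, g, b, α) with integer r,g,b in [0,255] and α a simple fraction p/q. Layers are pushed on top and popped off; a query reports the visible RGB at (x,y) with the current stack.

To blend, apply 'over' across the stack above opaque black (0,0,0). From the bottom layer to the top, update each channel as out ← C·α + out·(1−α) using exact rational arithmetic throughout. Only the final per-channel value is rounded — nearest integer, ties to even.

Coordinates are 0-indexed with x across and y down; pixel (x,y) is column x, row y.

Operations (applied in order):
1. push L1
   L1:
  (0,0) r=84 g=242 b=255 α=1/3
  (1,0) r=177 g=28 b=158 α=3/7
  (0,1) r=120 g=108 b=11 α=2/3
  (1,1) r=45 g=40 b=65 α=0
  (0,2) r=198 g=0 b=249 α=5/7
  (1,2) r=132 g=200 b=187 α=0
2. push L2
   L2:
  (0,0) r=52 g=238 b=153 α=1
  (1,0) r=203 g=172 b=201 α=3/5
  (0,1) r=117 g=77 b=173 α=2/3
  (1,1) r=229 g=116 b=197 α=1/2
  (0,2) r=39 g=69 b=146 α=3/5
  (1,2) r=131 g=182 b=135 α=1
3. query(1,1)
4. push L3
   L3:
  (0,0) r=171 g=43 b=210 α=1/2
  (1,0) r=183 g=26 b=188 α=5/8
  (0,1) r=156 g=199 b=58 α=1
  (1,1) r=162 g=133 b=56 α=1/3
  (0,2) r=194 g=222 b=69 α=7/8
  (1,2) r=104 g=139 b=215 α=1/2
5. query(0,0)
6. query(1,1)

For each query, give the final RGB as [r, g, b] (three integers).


(1,1) stack=L1,L2; from [0,0,0]:
L1 α=0: [0, 0, 0]
L2 α=1/2: [229/2, 58, 197/2]
rounded: [114, 58, 98]

query (0,0) [L1,L2,L3] — begin 0,0,0
after L1 α=1/3: [28, 242/3, 85]
after L2 α=1: [52, 238, 153]
after L3 α=1/2: [223/2, 281/2, 363/2]
= [112, 140, 182]

at x=1,y=1 over L1,L2,L3:
+L1 (α=0) → [0, 0, 0]
+L2 (α=1/2) → [229/2, 58, 197/2]
+L3 (α=1/3) → [391/3, 83, 253/3]
rounded: [130, 83, 84]


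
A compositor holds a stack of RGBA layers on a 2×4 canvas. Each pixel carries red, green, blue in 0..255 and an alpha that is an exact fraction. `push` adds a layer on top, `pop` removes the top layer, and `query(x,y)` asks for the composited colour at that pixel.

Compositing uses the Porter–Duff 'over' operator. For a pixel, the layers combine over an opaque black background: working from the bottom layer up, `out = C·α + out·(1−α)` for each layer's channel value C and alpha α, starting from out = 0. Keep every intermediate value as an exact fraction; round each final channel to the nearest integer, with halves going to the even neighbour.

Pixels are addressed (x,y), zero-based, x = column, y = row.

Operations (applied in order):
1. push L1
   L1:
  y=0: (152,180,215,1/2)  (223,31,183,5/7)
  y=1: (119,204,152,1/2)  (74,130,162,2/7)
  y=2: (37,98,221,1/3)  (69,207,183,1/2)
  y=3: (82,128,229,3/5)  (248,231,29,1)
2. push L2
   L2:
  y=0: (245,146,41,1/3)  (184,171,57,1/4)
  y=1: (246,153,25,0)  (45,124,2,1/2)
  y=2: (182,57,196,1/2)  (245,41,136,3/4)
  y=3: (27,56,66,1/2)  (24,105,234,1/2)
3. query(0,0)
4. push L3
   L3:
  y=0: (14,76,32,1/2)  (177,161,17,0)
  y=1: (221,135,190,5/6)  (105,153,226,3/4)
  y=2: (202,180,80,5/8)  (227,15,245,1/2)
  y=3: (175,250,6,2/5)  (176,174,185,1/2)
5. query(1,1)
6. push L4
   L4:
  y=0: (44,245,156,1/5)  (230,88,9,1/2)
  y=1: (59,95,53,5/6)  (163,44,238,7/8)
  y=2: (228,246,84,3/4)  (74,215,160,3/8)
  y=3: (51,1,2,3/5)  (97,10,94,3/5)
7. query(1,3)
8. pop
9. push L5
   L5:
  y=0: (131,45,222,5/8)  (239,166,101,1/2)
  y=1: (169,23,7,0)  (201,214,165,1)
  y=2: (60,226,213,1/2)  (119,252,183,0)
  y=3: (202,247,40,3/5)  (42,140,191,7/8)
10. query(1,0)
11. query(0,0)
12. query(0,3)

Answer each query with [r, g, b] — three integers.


at x=0,y=0 over L1,L2:
L1 α=1/2: [76, 90, 215/2]
L2 α=1/3: [397/3, 326/3, 256/3]
rounded: [132, 109, 85]

query (1,1) [L1,L2,L3] — begin 0,0,0
+L1 (α=2/7) → [148/7, 260/7, 324/7]
+L2 (α=1/2) → [463/14, 564/7, 169/7]
+L3 (α=3/4) → [4873/56, 3777/28, 4915/28]
→ [87, 135, 176]

(1,3) stack=L1,L2,L3,L4; from [0,0,0]:
after L1 α=1: [248, 231, 29]
after L2 α=1/2: [136, 168, 263/2]
after L3 α=1/2: [156, 171, 633/4]
after L4 α=3/5: [603/5, 372/5, 1197/10]
→ [121, 74, 120]

at x=1,y=0 over L1,L2,L3,L5:
L1 α=5/7: [1115/7, 155/7, 915/7]
L2 α=1/4: [4633/28, 831/14, 786/7]
L3 α=0: [4633/28, 831/14, 786/7]
L5 α=1/2: [11325/56, 3155/28, 1493/14]
= [202, 113, 107]

at x=0,y=0 over L1,L2,L3,L5:
L1 α=1/2: [76, 90, 215/2]
L2 α=1/3: [397/3, 326/3, 256/3]
L3 α=1/2: [439/6, 277/3, 176/3]
L5 α=5/8: [1749/16, 251/4, 643/4]
→ [109, 63, 161]

query (0,3) [L1,L2,L3,L5] — begin 0,0,0
L1 α=3/5: [246/5, 384/5, 687/5]
L2 α=1/2: [381/10, 332/5, 1017/10]
L3 α=2/5: [4643/50, 3496/25, 3171/50]
L5 α=3/5: [19793/125, 25517/125, 6171/125]
→ [158, 204, 49]


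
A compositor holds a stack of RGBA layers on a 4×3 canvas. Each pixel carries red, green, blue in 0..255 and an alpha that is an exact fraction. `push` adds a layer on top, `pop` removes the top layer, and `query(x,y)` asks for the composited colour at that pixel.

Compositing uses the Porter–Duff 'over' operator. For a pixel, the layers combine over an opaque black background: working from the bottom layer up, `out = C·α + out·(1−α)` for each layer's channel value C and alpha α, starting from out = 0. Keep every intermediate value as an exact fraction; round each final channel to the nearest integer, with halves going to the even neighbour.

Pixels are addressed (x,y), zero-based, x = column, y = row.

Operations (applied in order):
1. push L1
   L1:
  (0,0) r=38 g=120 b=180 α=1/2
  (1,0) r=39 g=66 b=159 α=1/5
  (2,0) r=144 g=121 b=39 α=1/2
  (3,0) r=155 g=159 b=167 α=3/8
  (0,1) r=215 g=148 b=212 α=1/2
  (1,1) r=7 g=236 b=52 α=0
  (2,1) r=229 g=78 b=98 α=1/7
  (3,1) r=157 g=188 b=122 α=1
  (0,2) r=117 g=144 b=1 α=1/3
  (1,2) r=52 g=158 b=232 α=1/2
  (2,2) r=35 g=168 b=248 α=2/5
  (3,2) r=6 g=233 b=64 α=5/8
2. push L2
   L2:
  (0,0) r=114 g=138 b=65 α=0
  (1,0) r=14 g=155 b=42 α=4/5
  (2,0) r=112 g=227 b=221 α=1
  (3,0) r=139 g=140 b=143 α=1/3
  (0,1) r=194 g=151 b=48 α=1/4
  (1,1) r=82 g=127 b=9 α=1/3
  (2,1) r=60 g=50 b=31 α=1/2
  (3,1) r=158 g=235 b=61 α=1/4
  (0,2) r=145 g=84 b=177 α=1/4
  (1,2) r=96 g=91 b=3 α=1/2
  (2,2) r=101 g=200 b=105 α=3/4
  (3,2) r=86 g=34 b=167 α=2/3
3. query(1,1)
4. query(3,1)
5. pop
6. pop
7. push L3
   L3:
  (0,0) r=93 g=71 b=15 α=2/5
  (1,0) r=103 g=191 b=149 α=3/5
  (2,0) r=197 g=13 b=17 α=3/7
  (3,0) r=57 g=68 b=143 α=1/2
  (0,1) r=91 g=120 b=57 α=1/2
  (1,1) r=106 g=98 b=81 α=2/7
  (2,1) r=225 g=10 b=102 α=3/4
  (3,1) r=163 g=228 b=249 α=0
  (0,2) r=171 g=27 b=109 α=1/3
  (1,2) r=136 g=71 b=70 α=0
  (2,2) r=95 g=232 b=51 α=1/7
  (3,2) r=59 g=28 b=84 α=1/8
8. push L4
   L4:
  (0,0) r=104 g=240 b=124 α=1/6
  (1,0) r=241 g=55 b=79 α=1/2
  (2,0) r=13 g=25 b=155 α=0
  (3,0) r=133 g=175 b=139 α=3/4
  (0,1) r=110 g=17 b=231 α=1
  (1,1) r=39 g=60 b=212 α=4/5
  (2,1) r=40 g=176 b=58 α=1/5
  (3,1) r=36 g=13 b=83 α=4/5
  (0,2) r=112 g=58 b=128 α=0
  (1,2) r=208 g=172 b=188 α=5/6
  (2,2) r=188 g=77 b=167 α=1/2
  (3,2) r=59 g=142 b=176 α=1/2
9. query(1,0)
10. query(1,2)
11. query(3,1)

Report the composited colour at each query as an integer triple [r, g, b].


(1,1) stack=L1,L2; from [0,0,0]:
L1 α=0: [0, 0, 0]
L2 α=1/3: [82/3, 127/3, 3]
→ [27, 42, 3]

query (3,1) [L1,L2] — begin 0,0,0
L1 α=1: [157, 188, 122]
L2 α=1/4: [629/4, 799/4, 427/4]
= [157, 200, 107]

(1,0) stack=L3,L4; from [0,0,0]:
L3 α=3/5: [309/5, 573/5, 447/5]
L4 α=1/2: [757/5, 424/5, 421/5]
rounded: [151, 85, 84]

(1,2) stack=L3,L4; from [0,0,0]:
after L3 α=0: [0, 0, 0]
after L4 α=5/6: [520/3, 430/3, 470/3]
rounded: [173, 143, 157]

query (3,1) [L3,L4] — begin 0,0,0
+L3 (α=0) → [0, 0, 0]
+L4 (α=4/5) → [144/5, 52/5, 332/5]
rounded: [29, 10, 66]


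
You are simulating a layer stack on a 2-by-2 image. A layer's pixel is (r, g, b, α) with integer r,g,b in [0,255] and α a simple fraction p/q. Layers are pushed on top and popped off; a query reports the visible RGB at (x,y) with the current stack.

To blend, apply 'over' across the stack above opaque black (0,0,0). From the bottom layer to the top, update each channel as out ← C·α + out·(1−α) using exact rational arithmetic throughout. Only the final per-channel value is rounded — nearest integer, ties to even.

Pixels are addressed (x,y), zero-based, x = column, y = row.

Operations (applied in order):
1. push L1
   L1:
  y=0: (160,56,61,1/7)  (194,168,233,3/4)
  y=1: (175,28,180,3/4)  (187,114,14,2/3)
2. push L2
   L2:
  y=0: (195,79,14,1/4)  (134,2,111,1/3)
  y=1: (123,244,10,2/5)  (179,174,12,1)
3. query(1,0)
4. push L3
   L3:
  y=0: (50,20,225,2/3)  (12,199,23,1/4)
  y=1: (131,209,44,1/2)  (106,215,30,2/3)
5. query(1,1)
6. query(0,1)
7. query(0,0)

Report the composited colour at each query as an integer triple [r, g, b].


at x=1,y=0 over L1,L2:
L1 α=3/4: [291/2, 126, 699/4]
L2 α=1/3: [425/3, 254/3, 307/2]
= [142, 85, 154]

(1,1) stack=L1,L2,L3; from [0,0,0]:
L1 α=2/3: [374/3, 76, 28/3]
L2 α=1: [179, 174, 12]
L3 α=2/3: [391/3, 604/3, 24]
rounded: [130, 201, 24]

query (0,1) [L1,L2,L3] — begin 0,0,0
L1 α=3/4: [525/4, 21, 135]
L2 α=2/5: [2559/20, 551/5, 85]
L3 α=1/2: [5179/40, 798/5, 129/2]
= [129, 160, 64]

query (0,0) [L1,L2,L3] — begin 0,0,0
L1 α=1/7: [160/7, 8, 61/7]
L2 α=1/4: [1845/28, 103/4, 281/28]
L3 α=2/3: [4645/84, 263/12, 12881/84]
→ [55, 22, 153]


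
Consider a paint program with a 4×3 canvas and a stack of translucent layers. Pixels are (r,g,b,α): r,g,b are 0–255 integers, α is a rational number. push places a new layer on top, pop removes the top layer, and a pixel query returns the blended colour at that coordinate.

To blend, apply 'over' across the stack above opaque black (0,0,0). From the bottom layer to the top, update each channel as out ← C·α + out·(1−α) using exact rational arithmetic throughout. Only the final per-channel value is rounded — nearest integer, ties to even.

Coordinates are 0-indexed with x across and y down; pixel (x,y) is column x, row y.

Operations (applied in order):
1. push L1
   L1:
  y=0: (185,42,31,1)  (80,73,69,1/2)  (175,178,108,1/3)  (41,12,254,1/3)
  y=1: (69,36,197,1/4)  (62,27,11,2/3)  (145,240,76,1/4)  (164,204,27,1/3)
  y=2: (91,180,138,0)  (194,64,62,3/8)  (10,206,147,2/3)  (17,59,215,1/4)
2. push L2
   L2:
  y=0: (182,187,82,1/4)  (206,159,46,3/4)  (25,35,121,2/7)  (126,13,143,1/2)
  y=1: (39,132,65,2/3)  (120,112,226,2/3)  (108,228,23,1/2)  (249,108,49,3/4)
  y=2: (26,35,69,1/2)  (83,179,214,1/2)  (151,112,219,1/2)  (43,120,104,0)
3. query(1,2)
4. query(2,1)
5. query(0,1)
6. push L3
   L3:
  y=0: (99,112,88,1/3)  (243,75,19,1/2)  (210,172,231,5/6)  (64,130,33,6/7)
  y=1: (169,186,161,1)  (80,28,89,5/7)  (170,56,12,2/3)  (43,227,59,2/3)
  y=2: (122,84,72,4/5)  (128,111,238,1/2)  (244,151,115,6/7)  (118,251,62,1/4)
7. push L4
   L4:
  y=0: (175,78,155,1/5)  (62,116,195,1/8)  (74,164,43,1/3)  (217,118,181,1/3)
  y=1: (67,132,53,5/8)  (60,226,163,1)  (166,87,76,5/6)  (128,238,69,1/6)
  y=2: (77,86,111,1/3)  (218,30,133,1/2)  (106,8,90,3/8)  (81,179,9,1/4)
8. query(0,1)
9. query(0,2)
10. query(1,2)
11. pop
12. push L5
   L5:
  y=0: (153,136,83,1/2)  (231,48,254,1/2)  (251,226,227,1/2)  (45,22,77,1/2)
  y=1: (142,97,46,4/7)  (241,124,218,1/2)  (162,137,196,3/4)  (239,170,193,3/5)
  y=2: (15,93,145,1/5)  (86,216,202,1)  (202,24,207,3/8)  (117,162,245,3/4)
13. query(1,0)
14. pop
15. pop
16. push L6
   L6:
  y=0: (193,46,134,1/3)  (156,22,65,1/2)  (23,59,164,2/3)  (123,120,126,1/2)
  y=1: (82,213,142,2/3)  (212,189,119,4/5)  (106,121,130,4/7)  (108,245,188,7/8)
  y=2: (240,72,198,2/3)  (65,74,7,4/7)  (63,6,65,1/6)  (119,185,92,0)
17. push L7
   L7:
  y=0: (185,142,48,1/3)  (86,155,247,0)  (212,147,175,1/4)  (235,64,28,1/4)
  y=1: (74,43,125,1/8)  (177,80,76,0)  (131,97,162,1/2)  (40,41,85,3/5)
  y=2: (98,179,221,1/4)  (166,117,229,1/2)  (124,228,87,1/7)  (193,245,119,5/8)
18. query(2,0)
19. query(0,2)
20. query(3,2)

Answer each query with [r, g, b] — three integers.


at x=1,y=2 over L1,L2:
L1 α=3/8: [291/4, 24, 93/4]
L2 α=1/2: [623/8, 203/2, 949/8]
→ [78, 102, 119]

(2,1) stack=L1,L2; from [0,0,0]:
+L1 (α=1/4) → [145/4, 60, 19]
+L2 (α=1/2) → [577/8, 144, 21]
→ [72, 144, 21]

query (0,1) [L1,L2] — begin 0,0,0
after L1 α=1/4: [69/4, 9, 197/4]
after L2 α=2/3: [127/4, 91, 239/4]
rounded: [32, 91, 60]

(0,1) stack=L1,L2,L3,L4; from [0,0,0]:
+L1 (α=1/4) → [69/4, 9, 197/4]
+L2 (α=2/3) → [127/4, 91, 239/4]
+L3 (α=1) → [169, 186, 161]
+L4 (α=5/8) → [421/4, 609/4, 187/2]
= [105, 152, 94]

(0,2) stack=L1,L2,L3,L4; from [0,0,0]:
L1 α=0: [0, 0, 0]
L2 α=1/2: [13, 35/2, 69/2]
L3 α=4/5: [501/5, 707/10, 129/2]
L4 α=1/3: [1387/15, 379/5, 80]
= [92, 76, 80]

at x=1,y=2 over L1,L2,L3,L4:
after L1 α=3/8: [291/4, 24, 93/4]
after L2 α=1/2: [623/8, 203/2, 949/8]
after L3 α=1/2: [1647/16, 425/4, 2853/16]
after L4 α=1/2: [5135/32, 545/8, 4981/32]
→ [160, 68, 156]

at x=1,y=0 over L1,L2,L3,L5:
L1 α=1/2: [40, 73/2, 69/2]
L2 α=3/4: [329/2, 1027/8, 345/8]
L3 α=1/2: [815/4, 1627/16, 497/16]
L5 α=1/2: [1739/8, 2395/32, 4561/32]
→ [217, 75, 143]

(2,0) stack=L1,L2,L6,L7; from [0,0,0]:
L1 α=1/3: [175/3, 178/3, 36]
L2 α=2/7: [1025/21, 1100/21, 422/7]
L6 α=2/3: [1991/63, 3578/63, 906/7]
L7 α=1/4: [6443/84, 6665/84, 3943/28]
→ [77, 79, 141]

(0,2) stack=L1,L2,L6,L7; from [0,0,0]:
+L1 (α=0) → [0, 0, 0]
+L2 (α=1/2) → [13, 35/2, 69/2]
+L6 (α=2/3) → [493/3, 323/6, 287/2]
+L7 (α=1/4) → [591/4, 681/8, 1303/8]
= [148, 85, 163]

(3,2) stack=L1,L2,L6,L7; from [0,0,0]:
+L1 (α=1/4) → [17/4, 59/4, 215/4]
+L2 (α=0) → [17/4, 59/4, 215/4]
+L6 (α=0) → [17/4, 59/4, 215/4]
+L7 (α=5/8) → [3911/32, 5077/32, 3025/32]
rounded: [122, 159, 95]


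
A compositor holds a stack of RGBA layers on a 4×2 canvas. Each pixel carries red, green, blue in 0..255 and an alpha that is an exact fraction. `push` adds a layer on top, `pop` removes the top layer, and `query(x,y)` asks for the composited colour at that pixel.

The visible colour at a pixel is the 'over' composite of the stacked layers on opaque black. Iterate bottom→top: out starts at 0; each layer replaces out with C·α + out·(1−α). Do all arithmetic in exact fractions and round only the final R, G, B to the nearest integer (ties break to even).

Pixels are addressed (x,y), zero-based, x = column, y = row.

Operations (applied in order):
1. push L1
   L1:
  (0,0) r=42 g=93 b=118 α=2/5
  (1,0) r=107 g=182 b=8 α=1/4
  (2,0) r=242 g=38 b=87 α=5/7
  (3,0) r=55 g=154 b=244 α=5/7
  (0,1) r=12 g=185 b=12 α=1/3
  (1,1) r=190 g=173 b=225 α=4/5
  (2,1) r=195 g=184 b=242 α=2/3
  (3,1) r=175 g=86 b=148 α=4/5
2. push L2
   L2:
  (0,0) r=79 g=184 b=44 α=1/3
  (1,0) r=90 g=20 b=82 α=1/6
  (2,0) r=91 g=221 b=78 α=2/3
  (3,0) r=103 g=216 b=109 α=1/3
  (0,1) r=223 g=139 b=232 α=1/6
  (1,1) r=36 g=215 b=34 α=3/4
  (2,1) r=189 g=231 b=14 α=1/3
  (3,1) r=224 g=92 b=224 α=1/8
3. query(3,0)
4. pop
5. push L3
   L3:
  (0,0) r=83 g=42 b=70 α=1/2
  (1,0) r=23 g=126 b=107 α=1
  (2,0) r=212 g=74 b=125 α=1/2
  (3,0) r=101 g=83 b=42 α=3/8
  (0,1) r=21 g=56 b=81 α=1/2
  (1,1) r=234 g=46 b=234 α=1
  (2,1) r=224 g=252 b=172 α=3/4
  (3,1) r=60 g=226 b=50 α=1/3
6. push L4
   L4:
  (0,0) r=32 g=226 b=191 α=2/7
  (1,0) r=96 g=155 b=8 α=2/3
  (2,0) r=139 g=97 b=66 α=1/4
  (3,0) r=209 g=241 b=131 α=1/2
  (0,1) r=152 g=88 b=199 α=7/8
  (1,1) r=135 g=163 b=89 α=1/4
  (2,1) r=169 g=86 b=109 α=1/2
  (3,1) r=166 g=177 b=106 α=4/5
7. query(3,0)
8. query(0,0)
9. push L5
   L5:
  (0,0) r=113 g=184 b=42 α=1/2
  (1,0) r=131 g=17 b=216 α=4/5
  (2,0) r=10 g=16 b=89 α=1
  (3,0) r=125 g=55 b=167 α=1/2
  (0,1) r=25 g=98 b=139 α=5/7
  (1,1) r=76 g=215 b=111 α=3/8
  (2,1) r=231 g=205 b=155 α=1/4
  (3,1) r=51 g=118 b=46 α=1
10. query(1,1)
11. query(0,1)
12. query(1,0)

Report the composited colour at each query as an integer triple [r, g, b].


(3,0) stack=L1,L2; from [0,0,0]:
+L1 (α=5/7) → [275/7, 110, 1220/7]
+L2 (α=1/3) → [1271/21, 436/3, 3203/21]
= [61, 145, 153]

(3,0) stack=L1,L3,L4; from [0,0,0]:
+L1 (α=5/7) → [275/7, 110, 1220/7]
+L3 (α=3/8) → [437/7, 799/8, 3491/28]
+L4 (α=1/2) → [950/7, 2727/16, 7159/56]
= [136, 170, 128]

(0,0) stack=L1,L3,L4; from [0,0,0]:
after L1 α=2/5: [84/5, 186/5, 236/5]
after L3 α=1/2: [499/10, 198/5, 293/5]
after L4 α=2/7: [627/14, 650/7, 675/7]
= [45, 93, 96]

(1,1) stack=L1,L3,L4,L5; from [0,0,0]:
L1 α=4/5: [152, 692/5, 180]
L3 α=1: [234, 46, 234]
L4 α=1/4: [837/4, 301/4, 791/4]
L5 α=3/8: [5097/32, 4085/32, 5287/32]
→ [159, 128, 165]

at x=0,y=1 over L1,L3,L4,L5:
+L1 (α=1/3) → [4, 185/3, 4]
+L3 (α=1/2) → [25/2, 353/6, 85/2]
+L4 (α=7/8) → [2153/16, 4049/48, 2871/16]
+L5 (α=5/7) → [3153/56, 15809/168, 8431/56]
rounded: [56, 94, 151]

query (1,0) [L1,L3,L4,L5] — begin 0,0,0
L1 α=1/4: [107/4, 91/2, 2]
L3 α=1: [23, 126, 107]
L4 α=2/3: [215/3, 436/3, 41]
L5 α=4/5: [1787/15, 128/3, 181]
→ [119, 43, 181]


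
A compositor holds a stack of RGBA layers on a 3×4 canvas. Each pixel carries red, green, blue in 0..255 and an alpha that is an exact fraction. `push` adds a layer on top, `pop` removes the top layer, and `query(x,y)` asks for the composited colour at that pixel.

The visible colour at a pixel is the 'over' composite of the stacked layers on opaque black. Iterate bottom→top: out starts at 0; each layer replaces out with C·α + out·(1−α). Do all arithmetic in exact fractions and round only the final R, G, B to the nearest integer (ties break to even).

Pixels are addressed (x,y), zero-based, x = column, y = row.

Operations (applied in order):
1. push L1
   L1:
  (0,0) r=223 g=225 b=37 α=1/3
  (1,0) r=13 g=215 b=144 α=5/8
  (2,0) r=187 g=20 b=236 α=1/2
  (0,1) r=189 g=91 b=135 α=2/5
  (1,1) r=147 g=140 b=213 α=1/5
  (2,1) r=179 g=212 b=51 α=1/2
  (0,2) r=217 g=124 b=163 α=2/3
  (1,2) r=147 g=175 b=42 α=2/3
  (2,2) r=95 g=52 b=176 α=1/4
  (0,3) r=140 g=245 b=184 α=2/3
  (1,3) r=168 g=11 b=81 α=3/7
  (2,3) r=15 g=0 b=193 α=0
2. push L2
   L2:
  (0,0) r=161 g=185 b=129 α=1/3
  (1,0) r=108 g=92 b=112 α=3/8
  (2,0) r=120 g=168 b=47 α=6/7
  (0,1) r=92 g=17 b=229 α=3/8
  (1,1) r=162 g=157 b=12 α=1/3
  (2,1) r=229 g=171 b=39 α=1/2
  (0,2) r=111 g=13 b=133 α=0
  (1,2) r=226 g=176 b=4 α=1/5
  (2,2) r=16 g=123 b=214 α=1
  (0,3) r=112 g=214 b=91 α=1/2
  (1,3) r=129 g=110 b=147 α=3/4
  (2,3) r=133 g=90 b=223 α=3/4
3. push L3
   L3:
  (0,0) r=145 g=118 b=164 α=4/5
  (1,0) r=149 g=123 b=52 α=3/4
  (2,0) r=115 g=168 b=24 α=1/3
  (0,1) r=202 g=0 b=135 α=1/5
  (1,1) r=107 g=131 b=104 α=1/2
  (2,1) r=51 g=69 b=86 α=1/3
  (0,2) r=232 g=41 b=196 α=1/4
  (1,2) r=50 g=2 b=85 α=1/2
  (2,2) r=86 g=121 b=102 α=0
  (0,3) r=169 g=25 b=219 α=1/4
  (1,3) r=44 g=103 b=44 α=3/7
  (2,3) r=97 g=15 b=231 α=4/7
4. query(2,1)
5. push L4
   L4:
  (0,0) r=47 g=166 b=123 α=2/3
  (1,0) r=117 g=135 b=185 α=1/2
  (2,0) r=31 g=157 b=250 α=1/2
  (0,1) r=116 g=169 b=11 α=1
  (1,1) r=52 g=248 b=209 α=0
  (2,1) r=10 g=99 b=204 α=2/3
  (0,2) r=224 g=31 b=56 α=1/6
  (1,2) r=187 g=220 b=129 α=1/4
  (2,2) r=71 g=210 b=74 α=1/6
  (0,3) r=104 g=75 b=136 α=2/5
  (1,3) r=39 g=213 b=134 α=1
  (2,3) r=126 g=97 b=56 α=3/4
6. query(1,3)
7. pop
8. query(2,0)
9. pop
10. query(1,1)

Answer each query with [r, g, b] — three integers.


at x=2,y=1 over L1,L2,L3:
after L1 α=1/2: [179/2, 106, 51/2]
after L2 α=1/2: [637/4, 277/2, 129/4]
after L3 α=1/3: [739/6, 346/3, 301/6]
→ [123, 115, 50]

at x=1,y=3 over L1,L2,L3,L4:
+L1 (α=3/7) → [72, 33/7, 243/7]
+L2 (α=3/4) → [459/4, 2343/28, 1665/14]
+L3 (α=3/7) → [591/7, 4506/49, 4254/49]
+L4 (α=1) → [39, 213, 134]
= [39, 213, 134]

query (2,0) [L1,L2,L3] — begin 0,0,0
+L1 (α=1/2) → [187/2, 10, 118]
+L2 (α=6/7) → [1627/14, 1018/7, 400/7]
+L3 (α=1/3) → [2432/21, 3212/21, 968/21]
= [116, 153, 46]

at x=1,y=1 over L1,L2:
+L1 (α=1/5) → [147/5, 28, 213/5]
+L2 (α=1/3) → [368/5, 71, 162/5]
rounded: [74, 71, 32]
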